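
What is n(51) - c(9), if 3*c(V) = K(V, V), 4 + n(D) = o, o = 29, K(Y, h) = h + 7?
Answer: 59/3 ≈ 19.667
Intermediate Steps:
K(Y, h) = 7 + h
n(D) = 25 (n(D) = -4 + 29 = 25)
c(V) = 7/3 + V/3 (c(V) = (7 + V)/3 = 7/3 + V/3)
n(51) - c(9) = 25 - (7/3 + (⅓)*9) = 25 - (7/3 + 3) = 25 - 1*16/3 = 25 - 16/3 = 59/3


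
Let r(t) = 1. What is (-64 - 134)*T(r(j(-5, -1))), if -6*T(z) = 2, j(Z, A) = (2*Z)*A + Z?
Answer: 66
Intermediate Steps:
j(Z, A) = Z + 2*A*Z (j(Z, A) = 2*A*Z + Z = Z + 2*A*Z)
T(z) = -⅓ (T(z) = -⅙*2 = -⅓)
(-64 - 134)*T(r(j(-5, -1))) = (-64 - 134)*(-⅓) = -198*(-⅓) = 66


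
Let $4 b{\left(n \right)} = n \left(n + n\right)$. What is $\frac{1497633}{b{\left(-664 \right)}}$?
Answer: $\frac{1497633}{220448} \approx 6.7936$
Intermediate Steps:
$b{\left(n \right)} = \frac{n^{2}}{2}$ ($b{\left(n \right)} = \frac{n \left(n + n\right)}{4} = \frac{n 2 n}{4} = \frac{2 n^{2}}{4} = \frac{n^{2}}{2}$)
$\frac{1497633}{b{\left(-664 \right)}} = \frac{1497633}{\frac{1}{2} \left(-664\right)^{2}} = \frac{1497633}{\frac{1}{2} \cdot 440896} = \frac{1497633}{220448}$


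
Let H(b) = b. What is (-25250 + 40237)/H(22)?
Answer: 14987/22 ≈ 681.23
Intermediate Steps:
(-25250 + 40237)/H(22) = (-25250 + 40237)/22 = 14987*(1/22) = 14987/22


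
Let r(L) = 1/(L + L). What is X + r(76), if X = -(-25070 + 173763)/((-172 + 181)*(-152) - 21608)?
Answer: 2828039/436544 ≈ 6.4782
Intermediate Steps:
r(L) = 1/(2*L)
X = 148693/22976 (X = -148693/(9*(-152) - 21608) = -148693/(-1368 - 21608) = -148693/(-22976) = -148693*(-1)/22976 = -1*(-148693/22976) = 148693/22976 ≈ 6.4717)
X + r(76) = 148693/22976 + (1/2)/76 = 148693/22976 + (1/2)*(1/76) = 148693/22976 + 1/152 = 2828039/436544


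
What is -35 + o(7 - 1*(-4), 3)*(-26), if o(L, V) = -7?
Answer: 147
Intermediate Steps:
-35 + o(7 - 1*(-4), 3)*(-26) = -35 - 7*(-26) = -35 + 182 = 147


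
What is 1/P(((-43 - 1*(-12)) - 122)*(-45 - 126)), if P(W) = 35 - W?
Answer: -1/26128 ≈ -3.8273e-5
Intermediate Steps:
1/P(((-43 - 1*(-12)) - 122)*(-45 - 126)) = 1/(35 - ((-43 - 1*(-12)) - 122)*(-45 - 126)) = 1/(35 - ((-43 + 12) - 122)*(-171)) = 1/(35 - (-31 - 122)*(-171)) = 1/(35 - (-153)*(-171)) = 1/(35 - 1*26163) = 1/(35 - 26163) = 1/(-26128) = -1/26128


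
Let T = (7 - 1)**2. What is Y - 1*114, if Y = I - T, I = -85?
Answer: -235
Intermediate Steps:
T = 36 (T = 6**2 = 36)
Y = -121 (Y = -85 - 1*36 = -85 - 36 = -121)
Y - 1*114 = -121 - 1*114 = -121 - 114 = -235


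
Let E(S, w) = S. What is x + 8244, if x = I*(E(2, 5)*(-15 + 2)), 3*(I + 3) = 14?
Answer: 24602/3 ≈ 8200.7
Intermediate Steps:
I = 5/3 (I = -3 + (⅓)*14 = -3 + 14/3 = 5/3 ≈ 1.6667)
x = -130/3 (x = 5*(2*(-15 + 2))/3 = 5*(2*(-13))/3 = (5/3)*(-26) = -130/3 ≈ -43.333)
x + 8244 = -130/3 + 8244 = 24602/3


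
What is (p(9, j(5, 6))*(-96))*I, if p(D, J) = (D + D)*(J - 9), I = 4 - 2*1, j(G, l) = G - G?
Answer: 31104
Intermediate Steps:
j(G, l) = 0
I = 2 (I = 4 - 2 = 2)
p(D, J) = 2*D*(-9 + J) (p(D, J) = (2*D)*(-9 + J) = 2*D*(-9 + J))
(p(9, j(5, 6))*(-96))*I = ((2*9*(-9 + 0))*(-96))*2 = ((2*9*(-9))*(-96))*2 = -162*(-96)*2 = 15552*2 = 31104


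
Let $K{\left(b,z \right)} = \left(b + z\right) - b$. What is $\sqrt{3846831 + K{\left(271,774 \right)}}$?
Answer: $\sqrt{3847605} \approx 1961.5$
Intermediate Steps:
$K{\left(b,z \right)} = z$
$\sqrt{3846831 + K{\left(271,774 \right)}} = \sqrt{3846831 + 774} = \sqrt{3847605}$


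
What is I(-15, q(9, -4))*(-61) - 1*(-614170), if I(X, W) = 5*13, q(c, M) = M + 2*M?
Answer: 610205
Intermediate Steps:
q(c, M) = 3*M
I(X, W) = 65
I(-15, q(9, -4))*(-61) - 1*(-614170) = 65*(-61) - 1*(-614170) = -3965 + 614170 = 610205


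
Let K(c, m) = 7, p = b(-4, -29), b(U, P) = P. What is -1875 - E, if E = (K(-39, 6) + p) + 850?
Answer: -2703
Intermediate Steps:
p = -29
E = 828 (E = (7 - 29) + 850 = -22 + 850 = 828)
-1875 - E = -1875 - 1*828 = -1875 - 828 = -2703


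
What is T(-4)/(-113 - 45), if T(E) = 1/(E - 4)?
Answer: 1/1264 ≈ 0.00079114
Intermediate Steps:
T(E) = 1/(-4 + E)
T(-4)/(-113 - 45) = 1/((-113 - 45)*(-4 - 4)) = 1/(-158*(-8)) = -1/158*(-1/8) = 1/1264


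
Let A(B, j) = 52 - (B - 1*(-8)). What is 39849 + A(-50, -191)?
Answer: 39943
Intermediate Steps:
A(B, j) = 44 - B (A(B, j) = 52 - (B + 8) = 52 - (8 + B) = 52 + (-8 - B) = 44 - B)
39849 + A(-50, -191) = 39849 + (44 - 1*(-50)) = 39849 + (44 + 50) = 39849 + 94 = 39943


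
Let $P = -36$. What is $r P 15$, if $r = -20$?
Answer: $10800$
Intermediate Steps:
$r P 15 = \left(-20\right) \left(-36\right) 15 = 720 \cdot 15 = 10800$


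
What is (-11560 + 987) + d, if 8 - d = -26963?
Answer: 16398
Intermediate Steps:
d = 26971 (d = 8 - 1*(-26963) = 8 + 26963 = 26971)
(-11560 + 987) + d = (-11560 + 987) + 26971 = -10573 + 26971 = 16398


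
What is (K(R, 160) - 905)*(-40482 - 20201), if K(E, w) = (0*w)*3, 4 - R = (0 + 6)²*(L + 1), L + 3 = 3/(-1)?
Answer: 54918115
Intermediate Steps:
L = -6 (L = -3 + 3/(-1) = -3 + 3*(-1) = -3 - 3 = -6)
R = 184 (R = 4 - (0 + 6)²*(-6 + 1) = 4 - 6²*(-5) = 4 - 36*(-5) = 4 - 1*(-180) = 4 + 180 = 184)
K(E, w) = 0 (K(E, w) = 0*3 = 0)
(K(R, 160) - 905)*(-40482 - 20201) = (0 - 905)*(-40482 - 20201) = -905*(-60683) = 54918115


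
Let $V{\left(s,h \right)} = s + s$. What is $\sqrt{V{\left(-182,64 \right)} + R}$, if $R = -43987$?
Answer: $i \sqrt{44351} \approx 210.6 i$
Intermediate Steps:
$V{\left(s,h \right)} = 2 s$
$\sqrt{V{\left(-182,64 \right)} + R} = \sqrt{2 \left(-182\right) - 43987} = \sqrt{-364 - 43987} = \sqrt{-44351} = i \sqrt{44351}$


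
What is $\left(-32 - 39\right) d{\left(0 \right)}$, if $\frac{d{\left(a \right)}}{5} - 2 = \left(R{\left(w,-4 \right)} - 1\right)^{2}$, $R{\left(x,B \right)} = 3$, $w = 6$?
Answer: $-2130$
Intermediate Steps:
$d{\left(a \right)} = 30$ ($d{\left(a \right)} = 10 + 5 \left(3 - 1\right)^{2} = 10 + 5 \cdot 2^{2} = 10 + 5 \cdot 4 = 10 + 20 = 30$)
$\left(-32 - 39\right) d{\left(0 \right)} = \left(-32 - 39\right) 30 = \left(-71\right) 30 = -2130$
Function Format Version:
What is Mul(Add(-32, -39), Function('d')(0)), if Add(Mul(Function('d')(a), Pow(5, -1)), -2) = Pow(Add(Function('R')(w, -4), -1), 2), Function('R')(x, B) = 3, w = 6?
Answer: -2130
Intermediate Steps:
Function('d')(a) = 30 (Function('d')(a) = Add(10, Mul(5, Pow(Add(3, -1), 2))) = Add(10, Mul(5, Pow(2, 2))) = Add(10, Mul(5, 4)) = Add(10, 20) = 30)
Mul(Add(-32, -39), Function('d')(0)) = Mul(Add(-32, -39), 30) = Mul(-71, 30) = -2130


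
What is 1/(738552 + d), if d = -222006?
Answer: 1/516546 ≈ 1.9359e-6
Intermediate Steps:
1/(738552 + d) = 1/(738552 - 222006) = 1/516546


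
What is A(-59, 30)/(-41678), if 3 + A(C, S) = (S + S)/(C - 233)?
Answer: 9/117019 ≈ 7.6911e-5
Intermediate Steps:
A(C, S) = -3 + 2*S/(-233 + C) (A(C, S) = -3 + (S + S)/(C - 233) = -3 + (2*S)/(-233 + C) = -3 + 2*S/(-233 + C))
A(-59, 30)/(-41678) = ((699 - 3*(-59) + 2*30)/(-233 - 59))/(-41678) = ((699 + 177 + 60)/(-292))*(-1/41678) = -1/292*936*(-1/41678) = -234/73*(-1/41678) = 9/117019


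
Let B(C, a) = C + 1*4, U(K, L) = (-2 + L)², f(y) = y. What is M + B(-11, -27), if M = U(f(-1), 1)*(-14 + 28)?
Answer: 7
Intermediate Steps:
B(C, a) = 4 + C (B(C, a) = C + 4 = 4 + C)
M = 14 (M = (-2 + 1)²*(-14 + 28) = (-1)²*14 = 1*14 = 14)
M + B(-11, -27) = 14 + (4 - 11) = 14 - 7 = 7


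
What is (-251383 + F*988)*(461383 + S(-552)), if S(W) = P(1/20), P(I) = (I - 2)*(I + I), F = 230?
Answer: -2227833012223/200 ≈ -1.1139e+10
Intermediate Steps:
P(I) = 2*I*(-2 + I) (P(I) = (-2 + I)*(2*I) = 2*I*(-2 + I))
S(W) = -39/200 (S(W) = 2*(-2 + 1/20)/20 = 2*(1/20)*(-2 + 1/20) = 2*(1/20)*(-39/20) = -39/200)
(-251383 + F*988)*(461383 + S(-552)) = (-251383 + 230*988)*(461383 - 39/200) = (-251383 + 227240)*(92276561/200) = -24143*92276561/200 = -2227833012223/200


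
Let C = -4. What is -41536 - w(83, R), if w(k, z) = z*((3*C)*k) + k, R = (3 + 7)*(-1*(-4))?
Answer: -1779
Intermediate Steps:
R = 40 (R = 10*4 = 40)
w(k, z) = k - 12*k*z (w(k, z) = z*((3*(-4))*k) + k = z*(-12*k) + k = -12*k*z + k = k - 12*k*z)
-41536 - w(83, R) = -41536 - 83*(1 - 12*40) = -41536 - 83*(1 - 480) = -41536 - 83*(-479) = -41536 - 1*(-39757) = -41536 + 39757 = -1779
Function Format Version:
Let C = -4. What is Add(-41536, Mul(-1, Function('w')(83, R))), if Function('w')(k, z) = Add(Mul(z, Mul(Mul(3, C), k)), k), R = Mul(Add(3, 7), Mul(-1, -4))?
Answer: -1779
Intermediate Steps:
R = 40 (R = Mul(10, 4) = 40)
Function('w')(k, z) = Add(k, Mul(-12, k, z)) (Function('w')(k, z) = Add(Mul(z, Mul(Mul(3, -4), k)), k) = Add(Mul(z, Mul(-12, k)), k) = Add(Mul(-12, k, z), k) = Add(k, Mul(-12, k, z)))
Add(-41536, Mul(-1, Function('w')(83, R))) = Add(-41536, Mul(-1, Mul(83, Add(1, Mul(-12, 40))))) = Add(-41536, Mul(-1, Mul(83, Add(1, -480)))) = Add(-41536, Mul(-1, Mul(83, -479))) = Add(-41536, Mul(-1, -39757)) = Add(-41536, 39757) = -1779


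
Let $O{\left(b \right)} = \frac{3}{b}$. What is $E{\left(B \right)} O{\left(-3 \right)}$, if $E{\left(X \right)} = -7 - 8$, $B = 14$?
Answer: $15$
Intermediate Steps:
$E{\left(X \right)} = -15$ ($E{\left(X \right)} = -7 - 8 = -15$)
$E{\left(B \right)} O{\left(-3 \right)} = - 15 \frac{3}{-3} = - 15 \cdot 3 \left(- \frac{1}{3}\right) = \left(-15\right) \left(-1\right) = 15$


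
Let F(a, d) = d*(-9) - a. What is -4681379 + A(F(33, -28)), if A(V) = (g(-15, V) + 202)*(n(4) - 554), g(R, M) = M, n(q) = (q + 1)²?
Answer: -4904088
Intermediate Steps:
n(q) = (1 + q)²
F(a, d) = -a - 9*d (F(a, d) = -9*d - a = -a - 9*d)
A(V) = -106858 - 529*V (A(V) = (V + 202)*((1 + 4)² - 554) = (202 + V)*(5² - 554) = (202 + V)*(25 - 554) = (202 + V)*(-529) = -106858 - 529*V)
-4681379 + A(F(33, -28)) = -4681379 + (-106858 - 529*(-1*33 - 9*(-28))) = -4681379 + (-106858 - 529*(-33 + 252)) = -4681379 + (-106858 - 529*219) = -4681379 + (-106858 - 115851) = -4681379 - 222709 = -4904088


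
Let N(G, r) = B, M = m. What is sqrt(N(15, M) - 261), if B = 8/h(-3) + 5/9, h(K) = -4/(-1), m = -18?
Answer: I*sqrt(2326)/3 ≈ 16.076*I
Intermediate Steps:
M = -18
h(K) = 4 (h(K) = -4*(-1) = 4)
B = 23/9 (B = 8/4 + 5/9 = 8*(1/4) + 5*(1/9) = 2 + 5/9 = 23/9 ≈ 2.5556)
N(G, r) = 23/9
sqrt(N(15, M) - 261) = sqrt(23/9 - 261) = sqrt(-2326/9) = I*sqrt(2326)/3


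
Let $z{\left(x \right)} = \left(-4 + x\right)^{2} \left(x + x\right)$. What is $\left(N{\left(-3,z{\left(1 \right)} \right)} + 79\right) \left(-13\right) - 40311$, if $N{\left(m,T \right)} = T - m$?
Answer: $-41611$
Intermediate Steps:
$z{\left(x \right)} = 2 x \left(-4 + x\right)^{2}$ ($z{\left(x \right)} = \left(-4 + x\right)^{2} \cdot 2 x = 2 x \left(-4 + x\right)^{2}$)
$\left(N{\left(-3,z{\left(1 \right)} \right)} + 79\right) \left(-13\right) - 40311 = \left(\left(2 \cdot 1 \left(-4 + 1\right)^{2} - -3\right) + 79\right) \left(-13\right) - 40311 = \left(\left(2 \cdot 1 \left(-3\right)^{2} + 3\right) + 79\right) \left(-13\right) - 40311 = \left(\left(2 \cdot 1 \cdot 9 + 3\right) + 79\right) \left(-13\right) - 40311 = \left(\left(18 + 3\right) + 79\right) \left(-13\right) - 40311 = \left(21 + 79\right) \left(-13\right) - 40311 = 100 \left(-13\right) - 40311 = -1300 - 40311 = -41611$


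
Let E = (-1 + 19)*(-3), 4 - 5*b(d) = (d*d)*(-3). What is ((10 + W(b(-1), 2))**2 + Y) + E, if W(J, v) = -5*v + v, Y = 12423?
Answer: 12373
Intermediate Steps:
b(d) = 4/5 + 3*d**2/5 (b(d) = 4/5 - d*d*(-3)/5 = 4/5 - d**2*(-3)/5 = 4/5 - (-3)*d**2/5 = 4/5 + 3*d**2/5)
W(J, v) = -4*v
E = -54 (E = 18*(-3) = -54)
((10 + W(b(-1), 2))**2 + Y) + E = ((10 - 4*2)**2 + 12423) - 54 = ((10 - 8)**2 + 12423) - 54 = (2**2 + 12423) - 54 = (4 + 12423) - 54 = 12427 - 54 = 12373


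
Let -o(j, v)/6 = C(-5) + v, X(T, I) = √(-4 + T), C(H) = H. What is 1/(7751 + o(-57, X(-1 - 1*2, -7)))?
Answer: 7781/60544213 + 6*I*√7/60544213 ≈ 0.00012852 + 2.622e-7*I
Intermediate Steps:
o(j, v) = 30 - 6*v (o(j, v) = -6*(-5 + v) = 30 - 6*v)
1/(7751 + o(-57, X(-1 - 1*2, -7))) = 1/(7751 + (30 - 6*√(-4 + (-1 - 1*2)))) = 1/(7751 + (30 - 6*√(-4 + (-1 - 2)))) = 1/(7751 + (30 - 6*√(-4 - 3))) = 1/(7751 + (30 - 6*I*√7)) = 1/(7781 - 6*I*√7)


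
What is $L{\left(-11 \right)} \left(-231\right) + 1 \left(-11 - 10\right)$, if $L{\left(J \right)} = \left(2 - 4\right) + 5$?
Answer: $-714$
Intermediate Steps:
$L{\left(J \right)} = 3$ ($L{\left(J \right)} = -2 + 5 = 3$)
$L{\left(-11 \right)} \left(-231\right) + 1 \left(-11 - 10\right) = 3 \left(-231\right) + 1 \left(-11 - 10\right) = -693 + 1 \left(-21\right) = -693 - 21 = -714$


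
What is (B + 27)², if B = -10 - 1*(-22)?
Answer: 1521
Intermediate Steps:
B = 12 (B = -10 + 22 = 12)
(B + 27)² = (12 + 27)² = 39² = 1521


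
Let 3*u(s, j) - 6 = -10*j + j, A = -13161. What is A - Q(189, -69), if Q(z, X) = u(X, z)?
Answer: -12596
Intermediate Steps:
u(s, j) = 2 - 3*j (u(s, j) = 2 + (-10*j + j)/3 = 2 + (-9*j)/3 = 2 - 3*j)
Q(z, X) = 2 - 3*z
A - Q(189, -69) = -13161 - (2 - 3*189) = -13161 - (2 - 567) = -13161 - 1*(-565) = -13161 + 565 = -12596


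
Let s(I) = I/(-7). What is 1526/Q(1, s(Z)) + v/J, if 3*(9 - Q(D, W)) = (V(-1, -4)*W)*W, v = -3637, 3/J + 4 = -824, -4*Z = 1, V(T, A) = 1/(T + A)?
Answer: 106262411652/105841 ≈ 1.0040e+6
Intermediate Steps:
V(T, A) = 1/(A + T)
Z = -¼ (Z = -¼*1 = -¼ ≈ -0.25000)
J = -1/276 (J = 3/(-4 - 824) = 3/(-828) = 3*(-1/828) = -1/276 ≈ -0.0036232)
s(I) = -I/7 (s(I) = I*(-⅐) = -I/7)
Q(D, W) = 9 + W²/15 (Q(D, W) = 9 - W/(-4 - 1)*W/3 = 9 - W/(-5)*W/3 = 9 - (-W/5)*W/3 = 9 - (-1)*W²/15 = 9 + W²/15)
1526/Q(1, s(Z)) + v/J = 1526/(9 + (-⅐*(-¼))²/15) - 3637/(-1/276) = 1526/(9 + (1/28)²/15) - 3637*(-276) = 1526/(9 + (1/15)*(1/784)) + 1003812 = 1526/(9 + 1/11760) + 1003812 = 1526/(105841/11760) + 1003812 = 1526*(11760/105841) + 1003812 = 17945760/105841 + 1003812 = 106262411652/105841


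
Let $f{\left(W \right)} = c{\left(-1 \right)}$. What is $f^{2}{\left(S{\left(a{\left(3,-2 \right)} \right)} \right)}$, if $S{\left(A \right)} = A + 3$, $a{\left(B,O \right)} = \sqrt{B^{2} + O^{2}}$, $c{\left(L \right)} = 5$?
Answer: $25$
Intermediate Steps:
$S{\left(A \right)} = 3 + A$
$f{\left(W \right)} = 5$
$f^{2}{\left(S{\left(a{\left(3,-2 \right)} \right)} \right)} = 5^{2} = 25$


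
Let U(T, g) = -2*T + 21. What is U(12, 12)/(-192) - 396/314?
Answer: -12515/10048 ≈ -1.2455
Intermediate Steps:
U(T, g) = 21 - 2*T
U(12, 12)/(-192) - 396/314 = (21 - 2*12)/(-192) - 396/314 = (21 - 24)*(-1/192) - 396*1/314 = -3*(-1/192) - 198/157 = 1/64 - 198/157 = -12515/10048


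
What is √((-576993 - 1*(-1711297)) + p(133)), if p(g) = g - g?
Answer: 4*√70894 ≈ 1065.0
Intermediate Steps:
p(g) = 0
√((-576993 - 1*(-1711297)) + p(133)) = √((-576993 - 1*(-1711297)) + 0) = √((-576993 + 1711297) + 0) = √(1134304 + 0) = √1134304 = 4*√70894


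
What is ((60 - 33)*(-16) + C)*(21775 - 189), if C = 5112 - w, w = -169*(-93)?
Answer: -238244682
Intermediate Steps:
w = 15717
C = -10605 (C = 5112 - 1*15717 = 5112 - 15717 = -10605)
((60 - 33)*(-16) + C)*(21775 - 189) = ((60 - 33)*(-16) - 10605)*(21775 - 189) = (27*(-16) - 10605)*21586 = (-432 - 10605)*21586 = -11037*21586 = -238244682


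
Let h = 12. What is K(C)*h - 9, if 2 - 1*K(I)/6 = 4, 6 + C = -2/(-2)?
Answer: -153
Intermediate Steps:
C = -5 (C = -6 - 2/(-2) = -6 - 2*(-½) = -6 + 1 = -5)
K(I) = -12 (K(I) = 12 - 6*4 = 12 - 24 = -12)
K(C)*h - 9 = -12*12 - 9 = -144 - 9 = -153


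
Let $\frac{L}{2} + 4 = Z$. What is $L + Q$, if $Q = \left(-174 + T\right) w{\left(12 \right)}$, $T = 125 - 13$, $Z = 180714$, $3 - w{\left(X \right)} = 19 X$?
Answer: $375370$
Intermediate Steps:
$w{\left(X \right)} = 3 - 19 X$
$T = 112$ ($T = 125 - 13 = 112$)
$Q = 13950$ ($Q = \left(-174 + 112\right) \left(3 - 228\right) = - 62 \left(3 - 228\right) = \left(-62\right) \left(-225\right) = 13950$)
$L = 361420$ ($L = -8 + 2 \cdot 180714 = -8 + 361428 = 361420$)
$L + Q = 361420 + 13950 = 375370$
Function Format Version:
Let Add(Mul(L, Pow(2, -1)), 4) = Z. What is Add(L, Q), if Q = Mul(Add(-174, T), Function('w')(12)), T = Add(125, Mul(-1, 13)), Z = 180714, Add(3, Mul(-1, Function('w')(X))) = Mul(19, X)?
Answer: 375370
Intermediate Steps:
Function('w')(X) = Add(3, Mul(-19, X)) (Function('w')(X) = Add(3, Mul(-1, Mul(19, X))) = Add(3, Mul(-19, X)))
T = 112 (T = Add(125, -13) = 112)
Q = 13950 (Q = Mul(Add(-174, 112), Add(3, Mul(-19, 12))) = Mul(-62, Add(3, -228)) = Mul(-62, -225) = 13950)
L = 361420 (L = Add(-8, Mul(2, 180714)) = Add(-8, 361428) = 361420)
Add(L, Q) = Add(361420, 13950) = 375370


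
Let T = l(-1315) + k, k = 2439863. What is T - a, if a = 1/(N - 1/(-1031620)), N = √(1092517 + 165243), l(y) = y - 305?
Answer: 3263730360050458245185377/1338558281537343999 - 4256959297600*√78610/1338558281537343999 ≈ 2.4382e+6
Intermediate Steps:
l(y) = -305 + y
N = 4*√78610 (N = √1257760 = 4*√78610 ≈ 1121.5)
a = 1/(1/1031620 + 4*√78610) (a = 1/(4*√78610 - 1/(-1031620)) = 1/(4*√78610 - 1*(-1/1031620)) = 1/(4*√78610 + 1/1031620) = 1/(1/1031620 + 4*√78610) ≈ 0.00089166)
T = 2438243 (T = (-305 - 1315) + 2439863 = -1620 + 2439863 = 2438243)
T - a = 2438243 - (-1031620/1338558281537343999 + 4256959297600*√78610/1338558281537343999) = 2438243 + (1031620/1338558281537343999 - 4256959297600*√78610/1338558281537343999) = 3263730360050458245185377/1338558281537343999 - 4256959297600*√78610/1338558281537343999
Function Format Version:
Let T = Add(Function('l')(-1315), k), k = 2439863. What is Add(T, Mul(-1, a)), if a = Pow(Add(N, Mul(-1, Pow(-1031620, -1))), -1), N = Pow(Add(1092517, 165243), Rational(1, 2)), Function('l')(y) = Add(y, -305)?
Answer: Add(Rational(3263730360050458245185377, 1338558281537343999), Mul(Rational(-4256959297600, 1338558281537343999), Pow(78610, Rational(1, 2)))) ≈ 2.4382e+6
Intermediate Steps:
Function('l')(y) = Add(-305, y)
N = Mul(4, Pow(78610, Rational(1, 2))) (N = Pow(1257760, Rational(1, 2)) = Mul(4, Pow(78610, Rational(1, 2))) ≈ 1121.5)
a = Pow(Add(Rational(1, 1031620), Mul(4, Pow(78610, Rational(1, 2)))), -1) (a = Pow(Add(Mul(4, Pow(78610, Rational(1, 2))), Mul(-1, Pow(-1031620, -1))), -1) = Pow(Add(Mul(4, Pow(78610, Rational(1, 2))), Mul(-1, Rational(-1, 1031620))), -1) = Pow(Add(Mul(4, Pow(78610, Rational(1, 2))), Rational(1, 1031620)), -1) = Pow(Add(Rational(1, 1031620), Mul(4, Pow(78610, Rational(1, 2)))), -1) ≈ 0.00089166)
T = 2438243 (T = Add(Add(-305, -1315), 2439863) = Add(-1620, 2439863) = 2438243)
Add(T, Mul(-1, a)) = Add(2438243, Mul(-1, Add(Rational(-1031620, 1338558281537343999), Mul(Rational(4256959297600, 1338558281537343999), Pow(78610, Rational(1, 2)))))) = Add(2438243, Add(Rational(1031620, 1338558281537343999), Mul(Rational(-4256959297600, 1338558281537343999), Pow(78610, Rational(1, 2))))) = Add(Rational(3263730360050458245185377, 1338558281537343999), Mul(Rational(-4256959297600, 1338558281537343999), Pow(78610, Rational(1, 2))))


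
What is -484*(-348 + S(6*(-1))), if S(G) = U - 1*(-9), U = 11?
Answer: 158752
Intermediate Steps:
S(G) = 20 (S(G) = 11 - 1*(-9) = 11 + 9 = 20)
-484*(-348 + S(6*(-1))) = -484*(-348 + 20) = -484*(-328) = 158752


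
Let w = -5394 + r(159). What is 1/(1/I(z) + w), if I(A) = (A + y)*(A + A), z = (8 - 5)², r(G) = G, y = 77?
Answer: -1548/8103779 ≈ -0.00019102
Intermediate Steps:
w = -5235 (w = -5394 + 159 = -5235)
z = 9 (z = 3² = 9)
I(A) = 2*A*(77 + A) (I(A) = (A + 77)*(A + A) = (77 + A)*(2*A) = 2*A*(77 + A))
1/(1/I(z) + w) = 1/(1/(2*9*(77 + 9)) - 5235) = 1/(1/(2*9*86) - 5235) = 1/(1/1548 - 5235) = 1/(-8103779/1548) = -1548/8103779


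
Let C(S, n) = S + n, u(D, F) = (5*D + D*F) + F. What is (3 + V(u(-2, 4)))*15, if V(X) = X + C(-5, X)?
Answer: -450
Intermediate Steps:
u(D, F) = F + 5*D + D*F
V(X) = -5 + 2*X (V(X) = X + (-5 + X) = -5 + 2*X)
(3 + V(u(-2, 4)))*15 = (3 + (-5 + 2*(4 + 5*(-2) - 2*4)))*15 = (3 + (-5 + 2*(4 - 10 - 8)))*15 = (3 + (-5 + 2*(-14)))*15 = (3 + (-5 - 28))*15 = (3 - 33)*15 = -30*15 = -450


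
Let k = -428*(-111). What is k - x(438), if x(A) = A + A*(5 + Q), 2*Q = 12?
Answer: 42252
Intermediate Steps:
k = 47508
Q = 6 (Q = (1/2)*12 = 6)
x(A) = 12*A (x(A) = A + A*(5 + 6) = A + A*11 = A + 11*A = 12*A)
k - x(438) = 47508 - 12*438 = 47508 - 1*5256 = 47508 - 5256 = 42252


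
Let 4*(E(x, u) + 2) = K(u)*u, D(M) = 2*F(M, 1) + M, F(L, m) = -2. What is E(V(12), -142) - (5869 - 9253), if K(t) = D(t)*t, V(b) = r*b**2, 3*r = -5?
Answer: -732604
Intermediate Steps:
r = -5/3 (r = (1/3)*(-5) = -5/3 ≈ -1.6667)
D(M) = -4 + M (D(M) = 2*(-2) + M = -4 + M)
V(b) = -5*b**2/3
K(t) = t*(-4 + t) (K(t) = (-4 + t)*t = t*(-4 + t))
E(x, u) = -2 + u**2*(-4 + u)/4 (E(x, u) = -2 + ((u*(-4 + u))*u)/4 = -2 + (u**2*(-4 + u))/4 = -2 + u**2*(-4 + u)/4)
E(V(12), -142) - (5869 - 9253) = (-2 + (1/4)*(-142)**2*(-4 - 142)) - (5869 - 9253) = (-2 + (1/4)*20164*(-146)) - 1*(-3384) = (-2 - 735986) + 3384 = -735988 + 3384 = -732604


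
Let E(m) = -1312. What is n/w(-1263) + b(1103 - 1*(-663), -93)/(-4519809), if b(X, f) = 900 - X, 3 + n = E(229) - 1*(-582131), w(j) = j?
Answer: -875058763462/1902839589 ≈ -459.87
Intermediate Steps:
n = 580816 (n = -3 + (-1312 - 1*(-582131)) = -3 + (-1312 + 582131) = -3 + 580819 = 580816)
n/w(-1263) + b(1103 - 1*(-663), -93)/(-4519809) = 580816/(-1263) + (900 - (1103 - 1*(-663)))/(-4519809) = 580816*(-1/1263) + (900 - (1103 + 663))*(-1/4519809) = -580816/1263 + (900 - 1*1766)*(-1/4519809) = -580816/1263 + (900 - 1766)*(-1/4519809) = -580816/1263 - 866*(-1/4519809) = -580816/1263 + 866/4519809 = -875058763462/1902839589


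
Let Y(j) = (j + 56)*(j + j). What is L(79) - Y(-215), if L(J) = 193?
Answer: -68177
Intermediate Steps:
Y(j) = 2*j*(56 + j) (Y(j) = (56 + j)*(2*j) = 2*j*(56 + j))
L(79) - Y(-215) = 193 - 2*(-215)*(56 - 215) = 193 - 2*(-215)*(-159) = 193 - 1*68370 = 193 - 68370 = -68177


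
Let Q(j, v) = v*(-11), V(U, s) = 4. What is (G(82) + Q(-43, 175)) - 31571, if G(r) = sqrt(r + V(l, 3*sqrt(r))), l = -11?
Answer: -33496 + sqrt(86) ≈ -33487.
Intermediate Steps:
Q(j, v) = -11*v
G(r) = sqrt(4 + r) (G(r) = sqrt(r + 4) = sqrt(4 + r))
(G(82) + Q(-43, 175)) - 31571 = (sqrt(4 + 82) - 11*175) - 31571 = (sqrt(86) - 1925) - 31571 = (-1925 + sqrt(86)) - 31571 = -33496 + sqrt(86)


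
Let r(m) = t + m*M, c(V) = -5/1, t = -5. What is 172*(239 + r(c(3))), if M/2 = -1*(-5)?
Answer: 31648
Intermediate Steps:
M = 10 (M = 2*(-1*(-5)) = 2*5 = 10)
c(V) = -5 (c(V) = -5*1 = -5)
r(m) = -5 + 10*m (r(m) = -5 + m*10 = -5 + 10*m)
172*(239 + r(c(3))) = 172*(239 + (-5 + 10*(-5))) = 172*(239 + (-5 - 50)) = 172*(239 - 55) = 172*184 = 31648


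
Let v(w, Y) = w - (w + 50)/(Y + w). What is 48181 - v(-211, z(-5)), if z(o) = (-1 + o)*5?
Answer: 11662633/241 ≈ 48393.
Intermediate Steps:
z(o) = -5 + 5*o
v(w, Y) = w - (50 + w)/(Y + w)
48181 - v(-211, z(-5)) = 48181 - (-50 + (-211)² - 1*(-211) + (-5 + 5*(-5))*(-211))/((-5 + 5*(-5)) - 211) = 48181 - (-50 + 44521 + 211 + (-5 - 25)*(-211))/((-5 - 25) - 211) = 48181 - (-50 + 44521 + 211 - 30*(-211))/(-30 - 211) = 48181 - (-50 + 44521 + 211 + 6330)/(-241) = 48181 - (-1)*51012/241 = 48181 - 1*(-51012/241) = 48181 + 51012/241 = 11662633/241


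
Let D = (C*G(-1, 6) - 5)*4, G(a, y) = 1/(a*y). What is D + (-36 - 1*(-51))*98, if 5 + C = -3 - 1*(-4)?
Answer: 4358/3 ≈ 1452.7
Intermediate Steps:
C = -4 (C = -5 + (-3 - 1*(-4)) = -5 + (-3 + 4) = -5 + 1 = -4)
G(a, y) = 1/(a*y)
D = -52/3 (D = (-4/((-1)*6) - 5)*4 = (-(-4)/6 - 5)*4 = (-4*(-1/6) - 5)*4 = (2/3 - 5)*4 = -13/3*4 = -52/3 ≈ -17.333)
D + (-36 - 1*(-51))*98 = -52/3 + (-36 - 1*(-51))*98 = -52/3 + (-36 + 51)*98 = -52/3 + 15*98 = -52/3 + 1470 = 4358/3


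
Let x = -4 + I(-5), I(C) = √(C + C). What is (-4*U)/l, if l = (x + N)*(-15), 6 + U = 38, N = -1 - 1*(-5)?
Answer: -64*I*√10/75 ≈ -2.6985*I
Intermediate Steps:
N = 4 (N = -1 + 5 = 4)
I(C) = √2*√C (I(C) = √(2*C) = √2*√C)
U = 32 (U = -6 + 38 = 32)
x = -4 + I*√10 (x = -4 + √2*√(-5) = -4 + √2*(I*√5) = -4 + I*√10 ≈ -4.0 + 3.1623*I)
l = -15*I*√10 (l = ((-4 + I*√10) + 4)*(-15) = (I*√10)*(-15) = -15*I*√10 ≈ -47.434*I)
(-4*U)/l = (-4*32)/((-15*I*√10)) = -64*I*√10/75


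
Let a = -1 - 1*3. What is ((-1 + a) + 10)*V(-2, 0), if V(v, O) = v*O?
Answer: 0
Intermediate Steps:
a = -4 (a = -1 - 3 = -4)
V(v, O) = O*v
((-1 + a) + 10)*V(-2, 0) = ((-1 - 4) + 10)*(0*(-2)) = (-5 + 10)*0 = 5*0 = 0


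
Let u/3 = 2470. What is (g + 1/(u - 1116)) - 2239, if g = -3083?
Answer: -33496667/6294 ≈ -5322.0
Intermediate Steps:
u = 7410 (u = 3*2470 = 7410)
(g + 1/(u - 1116)) - 2239 = (-3083 + 1/(7410 - 1116)) - 2239 = (-3083 + 1/6294) - 2239 = -19404401/6294 - 2239 = -33496667/6294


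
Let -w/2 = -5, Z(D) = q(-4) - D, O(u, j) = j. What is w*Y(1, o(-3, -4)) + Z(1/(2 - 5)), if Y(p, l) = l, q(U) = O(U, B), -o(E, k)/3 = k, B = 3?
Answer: 370/3 ≈ 123.33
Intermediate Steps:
o(E, k) = -3*k
q(U) = 3
Z(D) = 3 - D
w = 10 (w = -2*(-5) = 10)
w*Y(1, o(-3, -4)) + Z(1/(2 - 5)) = 10*(-3*(-4)) + (3 - 1/(2 - 5)) = 10*12 + (3 - 1/(-3)) = 120 + (3 - 1*(-1/3)) = 120 + (3 + 1/3) = 120 + 10/3 = 370/3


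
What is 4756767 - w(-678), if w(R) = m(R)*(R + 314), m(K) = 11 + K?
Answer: 4513979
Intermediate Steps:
w(R) = (11 + R)*(314 + R) (w(R) = (11 + R)*(R + 314) = (11 + R)*(314 + R))
4756767 - w(-678) = 4756767 - (11 - 678)*(314 - 678) = 4756767 - (-667)*(-364) = 4756767 - 1*242788 = 4756767 - 242788 = 4513979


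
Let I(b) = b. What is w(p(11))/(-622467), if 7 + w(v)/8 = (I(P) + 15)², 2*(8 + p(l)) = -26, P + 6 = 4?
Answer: -144/69163 ≈ -0.0020820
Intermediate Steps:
P = -2 (P = -6 + 4 = -2)
p(l) = -21 (p(l) = -8 + (½)*(-26) = -8 - 13 = -21)
w(v) = 1296 (w(v) = -56 + 8*(-2 + 15)² = -56 + 8*13² = -56 + 8*169 = -56 + 1352 = 1296)
w(p(11))/(-622467) = 1296/(-622467) = 1296*(-1/622467) = -144/69163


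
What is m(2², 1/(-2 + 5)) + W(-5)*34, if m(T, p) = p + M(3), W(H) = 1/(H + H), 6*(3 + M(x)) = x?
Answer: -167/30 ≈ -5.5667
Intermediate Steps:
M(x) = -3 + x/6
W(H) = 1/(2*H)
m(T, p) = -5/2 + p (m(T, p) = p + (-3 + (⅙)*3) = p + (-3 + ½) = p - 5/2 = -5/2 + p)
m(2², 1/(-2 + 5)) + W(-5)*34 = (-5/2 + 1/(-2 + 5)) + ((½)/(-5))*34 = (-5/2 + 1/3) + ((½)*(-⅕))*34 = (-5/2 + ⅓) - ⅒*34 = -13/6 - 17/5 = -167/30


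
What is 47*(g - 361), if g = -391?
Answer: -35344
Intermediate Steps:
47*(g - 361) = 47*(-391 - 361) = 47*(-752) = -35344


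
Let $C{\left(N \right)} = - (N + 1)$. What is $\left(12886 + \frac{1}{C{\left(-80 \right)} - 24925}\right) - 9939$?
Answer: $\frac{73221161}{24846} \approx 2947.0$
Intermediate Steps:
$C{\left(N \right)} = -1 - N$ ($C{\left(N \right)} = - (1 + N) = -1 - N$)
$\left(12886 + \frac{1}{C{\left(-80 \right)} - 24925}\right) - 9939 = \left(12886 + \frac{1}{\left(-1 - -80\right) - 24925}\right) - 9939 = \left(12886 + \frac{1}{\left(-1 + 80\right) - 24925}\right) - 9939 = \left(12886 + \frac{1}{79 - 24925}\right) - 9939 = \left(12886 + \frac{1}{-24846}\right) - 9939 = \left(12886 - \frac{1}{24846}\right) - 9939 = \frac{320165555}{24846} - 9939 = \frac{73221161}{24846}$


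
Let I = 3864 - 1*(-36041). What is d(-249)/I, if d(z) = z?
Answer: -249/39905 ≈ -0.0062398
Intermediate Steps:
I = 39905 (I = 3864 + 36041 = 39905)
d(-249)/I = -249/39905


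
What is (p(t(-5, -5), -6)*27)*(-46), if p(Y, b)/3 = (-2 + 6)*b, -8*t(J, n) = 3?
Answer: 89424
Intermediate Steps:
t(J, n) = -3/8 (t(J, n) = -⅛*3 = -3/8)
p(Y, b) = 12*b (p(Y, b) = 3*((-2 + 6)*b) = 3*(4*b) = 12*b)
(p(t(-5, -5), -6)*27)*(-46) = ((12*(-6))*27)*(-46) = -72*27*(-46) = -1944*(-46) = 89424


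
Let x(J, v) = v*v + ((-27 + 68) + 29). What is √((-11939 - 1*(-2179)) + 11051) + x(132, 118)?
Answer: 13994 + √1291 ≈ 14030.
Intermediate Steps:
x(J, v) = 70 + v² (x(J, v) = v² + (41 + 29) = v² + 70 = 70 + v²)
√((-11939 - 1*(-2179)) + 11051) + x(132, 118) = √((-11939 - 1*(-2179)) + 11051) + (70 + 118²) = √((-11939 + 2179) + 11051) + (70 + 13924) = √(-9760 + 11051) + 13994 = √1291 + 13994 = 13994 + √1291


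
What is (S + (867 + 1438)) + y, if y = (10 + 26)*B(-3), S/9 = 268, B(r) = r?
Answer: 4609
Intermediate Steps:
S = 2412 (S = 9*268 = 2412)
y = -108 (y = (10 + 26)*(-3) = 36*(-3) = -108)
(S + (867 + 1438)) + y = (2412 + (867 + 1438)) - 108 = (2412 + 2305) - 108 = 4717 - 108 = 4609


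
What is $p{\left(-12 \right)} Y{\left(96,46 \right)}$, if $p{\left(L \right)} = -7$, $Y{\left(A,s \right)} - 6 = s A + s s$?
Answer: $-45766$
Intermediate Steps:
$Y{\left(A,s \right)} = 6 + s^{2} + A s$ ($Y{\left(A,s \right)} = 6 + \left(s A + s s\right) = 6 + \left(A s + s^{2}\right) = 6 + \left(s^{2} + A s\right) = 6 + s^{2} + A s$)
$p{\left(-12 \right)} Y{\left(96,46 \right)} = - 7 \left(6 + 46^{2} + 96 \cdot 46\right) = - 7 \left(6 + 2116 + 4416\right) = \left(-7\right) 6538 = -45766$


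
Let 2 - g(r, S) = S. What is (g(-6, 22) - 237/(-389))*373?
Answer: -2813539/389 ≈ -7232.8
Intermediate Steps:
g(r, S) = 2 - S
(g(-6, 22) - 237/(-389))*373 = ((2 - 1*22) - 237/(-389))*373 = ((2 - 22) - 237*(-1/389))*373 = (-20 + 237/389)*373 = -7543/389*373 = -2813539/389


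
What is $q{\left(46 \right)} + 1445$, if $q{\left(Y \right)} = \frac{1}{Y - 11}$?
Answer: $\frac{50576}{35} \approx 1445.0$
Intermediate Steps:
$q{\left(Y \right)} = \frac{1}{-11 + Y}$
$q{\left(46 \right)} + 1445 = \frac{1}{-11 + 46} + 1445 = \frac{1}{35} + 1445 = \frac{50576}{35}$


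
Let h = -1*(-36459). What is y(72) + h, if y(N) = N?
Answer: 36531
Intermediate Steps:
h = 36459
y(72) + h = 72 + 36459 = 36531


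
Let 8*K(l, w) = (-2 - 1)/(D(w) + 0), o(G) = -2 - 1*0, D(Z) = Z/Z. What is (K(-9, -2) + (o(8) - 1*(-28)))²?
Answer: 42025/64 ≈ 656.64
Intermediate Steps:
D(Z) = 1
o(G) = -2 (o(G) = -2 + 0 = -2)
K(l, w) = -3/8 (K(l, w) = ((-2 - 1)/(1 + 0))/8 = (-3/1)/8 = (-3*1)/8 = (⅛)*(-3) = -3/8)
(K(-9, -2) + (o(8) - 1*(-28)))² = (-3/8 + (-2 - 1*(-28)))² = (-3/8 + (-2 + 28))² = (-3/8 + 26)² = (205/8)² = 42025/64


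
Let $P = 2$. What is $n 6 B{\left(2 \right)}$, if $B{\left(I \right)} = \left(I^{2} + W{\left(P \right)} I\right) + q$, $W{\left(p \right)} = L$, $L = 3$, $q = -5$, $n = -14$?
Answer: $-420$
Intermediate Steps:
$W{\left(p \right)} = 3$
$B{\left(I \right)} = -5 + I^{2} + 3 I$ ($B{\left(I \right)} = \left(I^{2} + 3 I\right) - 5 = -5 + I^{2} + 3 I$)
$n 6 B{\left(2 \right)} = \left(-14\right) 6 \left(-5 + 2^{2} + 3 \cdot 2\right) = - 84 \left(-5 + 4 + 6\right) = \left(-84\right) 5 = -420$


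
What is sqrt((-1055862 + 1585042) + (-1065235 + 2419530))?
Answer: 15*sqrt(8371) ≈ 1372.4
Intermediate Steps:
sqrt((-1055862 + 1585042) + (-1065235 + 2419530)) = sqrt(529180 + 1354295) = sqrt(1883475) = 15*sqrt(8371)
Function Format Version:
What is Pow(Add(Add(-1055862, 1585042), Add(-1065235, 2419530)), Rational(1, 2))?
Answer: Mul(15, Pow(8371, Rational(1, 2))) ≈ 1372.4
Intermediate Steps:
Pow(Add(Add(-1055862, 1585042), Add(-1065235, 2419530)), Rational(1, 2)) = Pow(Add(529180, 1354295), Rational(1, 2)) = Pow(1883475, Rational(1, 2)) = Mul(15, Pow(8371, Rational(1, 2)))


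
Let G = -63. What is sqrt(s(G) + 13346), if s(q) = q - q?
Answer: sqrt(13346) ≈ 115.52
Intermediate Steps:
s(q) = 0
sqrt(s(G) + 13346) = sqrt(0 + 13346) = sqrt(13346)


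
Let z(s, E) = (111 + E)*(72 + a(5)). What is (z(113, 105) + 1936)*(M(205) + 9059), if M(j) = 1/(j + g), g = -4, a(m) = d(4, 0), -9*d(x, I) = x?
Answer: 31668397120/201 ≈ 1.5755e+8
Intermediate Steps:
d(x, I) = -x/9
a(m) = -4/9 (a(m) = -⅑*4 = -4/9)
M(j) = 1/(-4 + j) (M(j) = 1/(j - 4) = 1/(-4 + j))
z(s, E) = 23828/3 + 644*E/9 (z(s, E) = (111 + E)*(72 - 4/9) = (111 + E)*(644/9) = 23828/3 + 644*E/9)
(z(113, 105) + 1936)*(M(205) + 9059) = ((23828/3 + (644/9)*105) + 1936)*(1/(-4 + 205) + 9059) = ((23828/3 + 22540/3) + 1936)*(1/201 + 9059) = (15456 + 1936)*(1/201 + 9059) = 17392*(1820860/201) = 31668397120/201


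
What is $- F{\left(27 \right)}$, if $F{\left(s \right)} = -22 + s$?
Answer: $-5$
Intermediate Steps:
$- F{\left(27 \right)} = - (-22 + 27) = \left(-1\right) 5 = -5$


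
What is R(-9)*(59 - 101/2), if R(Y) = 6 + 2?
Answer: 68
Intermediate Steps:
R(Y) = 8
R(-9)*(59 - 101/2) = 8*(59 - 101/2) = 8*(17/2) = 68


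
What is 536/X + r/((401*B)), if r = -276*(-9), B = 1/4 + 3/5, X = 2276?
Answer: 29181398/3878873 ≈ 7.5232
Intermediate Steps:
B = 17/20 (B = 1*(1/4) + 3*(1/5) = 1/4 + 3/5 = 17/20 ≈ 0.85000)
r = 2484
536/X + r/((401*B)) = 536/2276 + 2484/((401*(17/20))) = 536*(1/2276) + 2484/(6817/20) = 134/569 + 2484*(20/6817) = 134/569 + 49680/6817 = 29181398/3878873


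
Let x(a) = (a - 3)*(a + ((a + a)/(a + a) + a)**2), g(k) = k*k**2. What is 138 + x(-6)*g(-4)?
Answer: 11082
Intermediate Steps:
g(k) = k**3
x(a) = (-3 + a)*(a + (1 + a)**2) (x(a) = (-3 + a)*(a + ((2*a)/((2*a)) + a)**2) = (-3 + a)*(a + ((2*a)*(1/(2*a)) + a)**2) = (-3 + a)*(a + (1 + a)**2))
138 + x(-6)*g(-4) = 138 + (-3 + (-6)**3 - 8*(-6))*(-4)**3 = 138 + (-3 - 216 + 48)*(-64) = 138 - 171*(-64) = 138 + 10944 = 11082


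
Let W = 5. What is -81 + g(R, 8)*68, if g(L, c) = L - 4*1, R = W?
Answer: -13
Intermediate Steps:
R = 5
g(L, c) = -4 + L (g(L, c) = L - 4 = -4 + L)
-81 + g(R, 8)*68 = -81 + (-4 + 5)*68 = -81 + 1*68 = -81 + 68 = -13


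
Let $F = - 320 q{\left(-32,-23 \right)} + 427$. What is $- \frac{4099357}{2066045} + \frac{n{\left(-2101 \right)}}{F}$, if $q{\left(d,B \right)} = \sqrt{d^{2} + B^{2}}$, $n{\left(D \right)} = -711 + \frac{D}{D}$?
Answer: $- \frac{650535470985297}{328180651505195} + \frac{227200 \sqrt{1553}}{158844871} \approx -1.9259$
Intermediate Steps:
$n{\left(D \right)} = -710$ ($n{\left(D \right)} = -711 + 1 = -710$)
$q{\left(d,B \right)} = \sqrt{B^{2} + d^{2}}$
$F = 427 - 320 \sqrt{1553}$ ($F = - 320 \sqrt{\left(-23\right)^{2} + \left(-32\right)^{2}} + 427 = - 320 \sqrt{529 + 1024} + 427 = - 320 \sqrt{1553} + 427 = 427 - 320 \sqrt{1553} \approx -12184.0$)
$- \frac{4099357}{2066045} + \frac{n{\left(-2101 \right)}}{F} = - \frac{4099357}{2066045} - \frac{710}{427 - 320 \sqrt{1553}}$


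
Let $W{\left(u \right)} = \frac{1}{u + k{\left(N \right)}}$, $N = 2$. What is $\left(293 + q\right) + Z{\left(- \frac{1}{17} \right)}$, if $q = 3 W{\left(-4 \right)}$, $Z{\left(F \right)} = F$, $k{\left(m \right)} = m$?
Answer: $\frac{9909}{34} \approx 291.44$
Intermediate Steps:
$W{\left(u \right)} = \frac{1}{2 + u}$ ($W{\left(u \right)} = \frac{1}{u + 2} = \frac{1}{2 + u}$)
$q = - \frac{3}{2}$ ($q = \frac{3}{2 - 4} = \frac{3}{-2} = 3 \left(- \frac{1}{2}\right) = - \frac{3}{2} \approx -1.5$)
$\left(293 + q\right) + Z{\left(- \frac{1}{17} \right)} = \left(293 - \frac{3}{2}\right) - \frac{1}{17} = \frac{583}{2} - \frac{1}{17} = \frac{9909}{34}$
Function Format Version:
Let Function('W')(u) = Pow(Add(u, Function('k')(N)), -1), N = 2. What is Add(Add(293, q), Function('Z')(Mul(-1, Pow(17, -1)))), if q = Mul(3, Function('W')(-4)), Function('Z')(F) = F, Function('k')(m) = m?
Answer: Rational(9909, 34) ≈ 291.44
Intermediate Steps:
Function('W')(u) = Pow(Add(2, u), -1) (Function('W')(u) = Pow(Add(u, 2), -1) = Pow(Add(2, u), -1))
q = Rational(-3, 2) (q = Mul(3, Pow(Add(2, -4), -1)) = Mul(3, Pow(-2, -1)) = Mul(3, Rational(-1, 2)) = Rational(-3, 2) ≈ -1.5000)
Add(Add(293, q), Function('Z')(Mul(-1, Pow(17, -1)))) = Add(Add(293, Rational(-3, 2)), Mul(-1, Pow(17, -1))) = Add(Rational(583, 2), Mul(-1, Rational(1, 17))) = Add(Rational(583, 2), Rational(-1, 17)) = Rational(9909, 34)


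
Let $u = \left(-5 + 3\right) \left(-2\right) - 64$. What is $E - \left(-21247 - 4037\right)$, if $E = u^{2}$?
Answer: $28884$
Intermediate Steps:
$u = -60$ ($u = \left(-2\right) \left(-2\right) - 64 = 4 - 64 = -60$)
$E = 3600$ ($E = \left(-60\right)^{2} = 3600$)
$E - \left(-21247 - 4037\right) = 3600 - \left(-21247 - 4037\right) = 3600 - -25284 = 3600 + 25284 = 28884$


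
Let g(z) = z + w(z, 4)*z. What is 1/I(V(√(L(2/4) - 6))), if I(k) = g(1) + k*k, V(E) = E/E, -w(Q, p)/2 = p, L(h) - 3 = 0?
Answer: -⅙ ≈ -0.16667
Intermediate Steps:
L(h) = 3 (L(h) = 3 + 0 = 3)
w(Q, p) = -2*p
g(z) = -7*z (g(z) = z + (-2*4)*z = z - 8*z = -7*z)
V(E) = 1
I(k) = -7 + k² (I(k) = -7*1 + k*k = -7 + k²)
1/I(V(√(L(2/4) - 6))) = 1/(-7 + 1²) = 1/(-7 + 1) = 1/(-6) = -⅙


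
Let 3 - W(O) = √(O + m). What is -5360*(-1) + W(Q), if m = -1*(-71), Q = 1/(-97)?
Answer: 5363 - √667942/97 ≈ 5354.6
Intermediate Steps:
Q = -1/97 ≈ -0.010309
m = 71
W(O) = 3 - √(71 + O) (W(O) = 3 - √(O + 71) = 3 - √(71 + O))
-5360*(-1) + W(Q) = -5360*(-1) + (3 - √(71 - 1/97)) = 5360 + (3 - √(6886/97)) = 5360 + (3 - √667942/97) = 5363 - √667942/97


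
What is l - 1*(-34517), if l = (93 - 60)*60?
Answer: 36497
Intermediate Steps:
l = 1980 (l = 33*60 = 1980)
l - 1*(-34517) = 1980 - 1*(-34517) = 1980 + 34517 = 36497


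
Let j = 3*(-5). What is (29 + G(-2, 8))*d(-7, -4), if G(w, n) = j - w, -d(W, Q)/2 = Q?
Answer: 128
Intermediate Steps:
d(W, Q) = -2*Q
j = -15
G(w, n) = -15 - w
(29 + G(-2, 8))*d(-7, -4) = (29 + (-15 - 1*(-2)))*(-2*(-4)) = (29 + (-15 + 2))*8 = (29 - 13)*8 = 16*8 = 128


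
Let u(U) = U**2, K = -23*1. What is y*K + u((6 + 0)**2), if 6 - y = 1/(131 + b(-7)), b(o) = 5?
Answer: 157511/136 ≈ 1158.2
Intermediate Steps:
K = -23
y = 815/136 (y = 6 - 1/(131 + 5) = 6 - 1/136 = 815/136 ≈ 5.9926)
y*K + u((6 + 0)**2) = (815/136)*(-23) + ((6 + 0)**2)**2 = -18745/136 + (6**2)**2 = -18745/136 + 36**2 = -18745/136 + 1296 = 157511/136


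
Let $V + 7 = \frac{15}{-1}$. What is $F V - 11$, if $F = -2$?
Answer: $33$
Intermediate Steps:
$V = -22$ ($V = -7 + \frac{15}{-1} = -7 + 15 \left(-1\right) = -7 - 15 = -22$)
$F V - 11 = \left(-2\right) \left(-22\right) - 11 = 44 - 11 = 33$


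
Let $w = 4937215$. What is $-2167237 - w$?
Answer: $-7104452$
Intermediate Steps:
$-2167237 - w = -2167237 - 4937215 = -7104452$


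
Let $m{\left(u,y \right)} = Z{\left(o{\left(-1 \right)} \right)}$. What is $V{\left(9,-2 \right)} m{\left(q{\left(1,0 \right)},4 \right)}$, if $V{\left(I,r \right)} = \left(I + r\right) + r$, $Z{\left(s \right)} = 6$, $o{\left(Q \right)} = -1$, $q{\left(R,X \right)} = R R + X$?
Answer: $30$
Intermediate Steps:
$q{\left(R,X \right)} = X + R^{2}$ ($q{\left(R,X \right)} = R^{2} + X = X + R^{2}$)
$m{\left(u,y \right)} = 6$
$V{\left(I,r \right)} = I + 2 r$
$V{\left(9,-2 \right)} m{\left(q{\left(1,0 \right)},4 \right)} = \left(9 + 2 \left(-2\right)\right) 6 = \left(9 - 4\right) 6 = 5 \cdot 6 = 30$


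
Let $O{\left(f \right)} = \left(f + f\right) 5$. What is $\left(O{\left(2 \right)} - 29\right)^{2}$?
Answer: $81$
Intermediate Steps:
$O{\left(f \right)} = 10 f$ ($O{\left(f \right)} = 2 f 5 = 10 f$)
$\left(O{\left(2 \right)} - 29\right)^{2} = \left(10 \cdot 2 - 29\right)^{2} = \left(20 - 29\right)^{2} = \left(-9\right)^{2} = 81$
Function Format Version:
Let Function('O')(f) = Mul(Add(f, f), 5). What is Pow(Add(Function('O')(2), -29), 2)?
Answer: 81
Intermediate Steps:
Function('O')(f) = Mul(10, f) (Function('O')(f) = Mul(Mul(2, f), 5) = Mul(10, f))
Pow(Add(Function('O')(2), -29), 2) = Pow(Add(Mul(10, 2), -29), 2) = Pow(Add(20, -29), 2) = Pow(-9, 2) = 81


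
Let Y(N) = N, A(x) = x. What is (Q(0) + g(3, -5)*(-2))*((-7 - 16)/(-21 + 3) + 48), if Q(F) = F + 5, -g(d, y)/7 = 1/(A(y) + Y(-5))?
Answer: 887/5 ≈ 177.40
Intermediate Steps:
g(d, y) = -7/(-5 + y) (g(d, y) = -7/(y - 5) = -7/(-5 + y))
Q(F) = 5 + F
(Q(0) + g(3, -5)*(-2))*((-7 - 16)/(-21 + 3) + 48) = ((5 + 0) - 7/(-5 - 5)*(-2))*((-7 - 16)/(-21 + 3) + 48) = (5 - 7/(-10)*(-2))*(-23/(-18) + 48) = (5 - 7*(-⅒)*(-2))*(-23*(-1/18) + 48) = (5 + (7/10)*(-2))*(23/18 + 48) = (5 - 7/5)*(887/18) = (18/5)*(887/18) = 887/5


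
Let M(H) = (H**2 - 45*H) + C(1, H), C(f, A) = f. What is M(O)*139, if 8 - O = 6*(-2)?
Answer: -69361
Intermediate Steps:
O = 20 (O = 8 - 6*(-2) = 8 - 1*(-12) = 8 + 12 = 20)
M(H) = 1 + H**2 - 45*H (M(H) = (H**2 - 45*H) + 1 = 1 + H**2 - 45*H)
M(O)*139 = (1 + 20**2 - 45*20)*139 = (1 + 400 - 900)*139 = -499*139 = -69361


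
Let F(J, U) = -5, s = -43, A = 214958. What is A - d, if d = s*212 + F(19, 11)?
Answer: 224079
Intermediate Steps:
d = -9121 (d = -43*212 - 5 = -9116 - 5 = -9121)
A - d = 214958 - 1*(-9121) = 214958 + 9121 = 224079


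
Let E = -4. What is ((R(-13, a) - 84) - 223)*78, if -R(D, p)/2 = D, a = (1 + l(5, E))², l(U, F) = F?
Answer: -21918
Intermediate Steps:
a = 9 (a = (1 - 4)² = (-3)² = 9)
R(D, p) = -2*D
((R(-13, a) - 84) - 223)*78 = ((-2*(-13) - 84) - 223)*78 = ((26 - 84) - 223)*78 = (-58 - 223)*78 = -281*78 = -21918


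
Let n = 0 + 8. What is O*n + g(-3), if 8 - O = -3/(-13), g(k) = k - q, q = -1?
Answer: 782/13 ≈ 60.154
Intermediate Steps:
g(k) = 1 + k (g(k) = k - 1*(-1) = k + 1 = 1 + k)
O = 101/13 (O = 8 - (-3)/(-13) = 8 - (-3)*(-1)/13 = 8 - 1*3/13 = 8 - 3/13 = 101/13 ≈ 7.7692)
n = 8
O*n + g(-3) = (101/13)*8 + (1 - 3) = 808/13 - 2 = 782/13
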